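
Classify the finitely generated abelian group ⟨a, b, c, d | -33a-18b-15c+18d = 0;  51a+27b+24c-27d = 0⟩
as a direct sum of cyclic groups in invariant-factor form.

rank_ℚ(R)=2; free=4−2=2
SNF(R) diag = [3, 9] → torsion [3, 9]

Answer: M ≅ ℤ^2 ⊕ ℤ/3 ⊕ ℤ/9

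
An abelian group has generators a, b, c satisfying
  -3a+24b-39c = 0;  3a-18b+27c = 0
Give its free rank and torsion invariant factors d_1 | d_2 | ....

rank_ℚ(R)=2; free=3−2=1
SNF(R) diag = [3, 6] → torsion [3, 6]

Answer: M ≅ ℤ^1 ⊕ ℤ/3 ⊕ ℤ/6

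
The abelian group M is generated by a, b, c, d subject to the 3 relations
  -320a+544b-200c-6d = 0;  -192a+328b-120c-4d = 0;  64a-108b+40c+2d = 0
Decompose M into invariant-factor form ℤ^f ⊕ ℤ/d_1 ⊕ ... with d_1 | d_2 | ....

rank_ℚ(R)=3; free=4−3=1
SNF(R) diag = [2, 4, 8] → torsion [2, 4, 8]

Answer: M ≅ ℤ^1 ⊕ ℤ/2 ⊕ ℤ/4 ⊕ ℤ/8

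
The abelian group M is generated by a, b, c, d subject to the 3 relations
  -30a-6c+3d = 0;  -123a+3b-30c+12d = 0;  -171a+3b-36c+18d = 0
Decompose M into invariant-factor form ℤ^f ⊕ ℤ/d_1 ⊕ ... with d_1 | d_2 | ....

Answer: M ≅ ℤ^1 ⊕ ℤ/3 ⊕ ℤ/3 ⊕ ℤ/6

Derivation:
rank_ℚ(R)=3; free=4−3=1
SNF(R) diag = [3, 3, 6] → torsion [3, 3, 6]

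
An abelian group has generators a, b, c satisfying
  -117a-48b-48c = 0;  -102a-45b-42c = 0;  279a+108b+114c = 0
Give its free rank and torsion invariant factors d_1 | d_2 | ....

rank_ℚ(R)=3; free=3−3=0
SNF(R) diag = [3, 3, 6] → torsion [3, 3, 6]

Answer: M ≅ ℤ/3 ⊕ ℤ/3 ⊕ ℤ/6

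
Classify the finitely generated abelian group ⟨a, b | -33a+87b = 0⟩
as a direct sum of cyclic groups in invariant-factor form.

Answer: M ≅ ℤ^1 ⊕ ℤ/3

Derivation:
rank_ℚ(R)=1; free=2−1=1
SNF(R) diag = [3] → torsion [3]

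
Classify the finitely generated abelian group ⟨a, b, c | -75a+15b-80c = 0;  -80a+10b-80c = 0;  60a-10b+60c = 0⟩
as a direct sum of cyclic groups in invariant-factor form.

rank_ℚ(R)=3; free=3−3=0
SNF(R) diag = [5, 10, 20] → torsion [5, 10, 20]

Answer: M ≅ ℤ/5 ⊕ ℤ/10 ⊕ ℤ/20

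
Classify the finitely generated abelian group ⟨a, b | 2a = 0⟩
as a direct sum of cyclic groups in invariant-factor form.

Answer: M ≅ ℤ^1 ⊕ ℤ/2

Derivation:
rank_ℚ(R)=1; free=2−1=1
SNF(R) diag = [2] → torsion [2]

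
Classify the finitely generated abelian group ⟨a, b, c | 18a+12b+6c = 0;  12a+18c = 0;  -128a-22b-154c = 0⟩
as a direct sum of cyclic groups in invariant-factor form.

rank_ℚ(R)=3; free=3−3=0
SNF(R) diag = [2, 6, 6] → torsion [2, 6, 6]

Answer: M ≅ ℤ/2 ⊕ ℤ/6 ⊕ ℤ/6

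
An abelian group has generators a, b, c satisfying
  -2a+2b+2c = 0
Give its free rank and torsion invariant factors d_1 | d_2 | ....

Answer: M ≅ ℤ^2 ⊕ ℤ/2

Derivation:
rank_ℚ(R)=1; free=3−1=2
SNF(R) diag = [2] → torsion [2]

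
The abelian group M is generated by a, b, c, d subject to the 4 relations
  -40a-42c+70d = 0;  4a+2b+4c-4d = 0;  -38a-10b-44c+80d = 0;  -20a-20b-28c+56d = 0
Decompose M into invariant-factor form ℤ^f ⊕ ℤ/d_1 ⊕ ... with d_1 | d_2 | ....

Answer: M ≅ ℤ/2 ⊕ ℤ/2 ⊕ ℤ/6 ⊕ ℤ/12

Derivation:
rank_ℚ(R)=4; free=4−4=0
SNF(R) diag = [2, 2, 6, 12] → torsion [2, 2, 6, 12]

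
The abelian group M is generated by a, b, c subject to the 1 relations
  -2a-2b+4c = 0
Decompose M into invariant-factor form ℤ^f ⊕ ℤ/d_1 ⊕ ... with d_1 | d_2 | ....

Answer: M ≅ ℤ^2 ⊕ ℤ/2

Derivation:
rank_ℚ(R)=1; free=3−1=2
SNF(R) diag = [2] → torsion [2]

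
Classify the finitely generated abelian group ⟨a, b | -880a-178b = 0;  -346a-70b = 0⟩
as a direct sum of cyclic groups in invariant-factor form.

rank_ℚ(R)=2; free=2−2=0
SNF(R) diag = [2, 6] → torsion [2, 6]

Answer: M ≅ ℤ/2 ⊕ ℤ/6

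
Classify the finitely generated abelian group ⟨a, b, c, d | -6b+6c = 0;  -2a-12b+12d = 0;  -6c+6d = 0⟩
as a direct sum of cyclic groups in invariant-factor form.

Answer: M ≅ ℤ^1 ⊕ ℤ/2 ⊕ ℤ/6 ⊕ ℤ/6

Derivation:
rank_ℚ(R)=3; free=4−3=1
SNF(R) diag = [2, 6, 6] → torsion [2, 6, 6]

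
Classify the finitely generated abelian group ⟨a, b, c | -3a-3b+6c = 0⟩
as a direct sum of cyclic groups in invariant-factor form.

Answer: M ≅ ℤ^2 ⊕ ℤ/3

Derivation:
rank_ℚ(R)=1; free=3−1=2
SNF(R) diag = [3] → torsion [3]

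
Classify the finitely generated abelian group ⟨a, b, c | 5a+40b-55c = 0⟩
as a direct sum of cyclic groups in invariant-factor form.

Answer: M ≅ ℤ^2 ⊕ ℤ/5

Derivation:
rank_ℚ(R)=1; free=3−1=2
SNF(R) diag = [5] → torsion [5]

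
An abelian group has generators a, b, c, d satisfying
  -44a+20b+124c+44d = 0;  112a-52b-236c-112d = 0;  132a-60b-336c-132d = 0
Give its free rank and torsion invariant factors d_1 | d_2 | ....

Answer: M ≅ ℤ^1 ⊕ ℤ/4 ⊕ ℤ/12 ⊕ ℤ/36

Derivation:
rank_ℚ(R)=3; free=4−3=1
SNF(R) diag = [4, 12, 36] → torsion [4, 12, 36]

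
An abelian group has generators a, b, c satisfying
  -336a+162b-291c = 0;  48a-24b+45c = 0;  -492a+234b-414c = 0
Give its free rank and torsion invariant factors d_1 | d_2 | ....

Answer: M ≅ ℤ/3 ⊕ ℤ/6 ⊕ ℤ/12

Derivation:
rank_ℚ(R)=3; free=3−3=0
SNF(R) diag = [3, 6, 12] → torsion [3, 6, 12]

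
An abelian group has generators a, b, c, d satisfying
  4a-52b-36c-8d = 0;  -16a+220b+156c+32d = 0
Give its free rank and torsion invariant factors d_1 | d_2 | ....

Answer: M ≅ ℤ^2 ⊕ ℤ/4 ⊕ ℤ/12

Derivation:
rank_ℚ(R)=2; free=4−2=2
SNF(R) diag = [4, 12] → torsion [4, 12]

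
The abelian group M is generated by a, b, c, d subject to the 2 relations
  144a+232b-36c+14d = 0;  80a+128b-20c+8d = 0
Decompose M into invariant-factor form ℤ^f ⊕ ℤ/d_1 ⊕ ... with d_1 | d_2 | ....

Answer: M ≅ ℤ^2 ⊕ ℤ/2 ⊕ ℤ/4

Derivation:
rank_ℚ(R)=2; free=4−2=2
SNF(R) diag = [2, 4] → torsion [2, 4]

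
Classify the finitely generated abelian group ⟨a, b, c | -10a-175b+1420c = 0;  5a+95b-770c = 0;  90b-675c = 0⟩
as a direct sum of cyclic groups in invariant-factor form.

rank_ℚ(R)=3; free=3−3=0
SNF(R) diag = [5, 15, 45] → torsion [5, 15, 45]

Answer: M ≅ ℤ/5 ⊕ ℤ/15 ⊕ ℤ/45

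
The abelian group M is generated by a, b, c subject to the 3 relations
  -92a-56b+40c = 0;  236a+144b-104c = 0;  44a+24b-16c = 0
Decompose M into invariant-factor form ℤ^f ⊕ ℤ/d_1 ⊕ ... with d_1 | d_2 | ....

Answer: M ≅ ℤ/4 ⊕ ℤ/8 ⊕ ℤ/8

Derivation:
rank_ℚ(R)=3; free=3−3=0
SNF(R) diag = [4, 8, 8] → torsion [4, 8, 8]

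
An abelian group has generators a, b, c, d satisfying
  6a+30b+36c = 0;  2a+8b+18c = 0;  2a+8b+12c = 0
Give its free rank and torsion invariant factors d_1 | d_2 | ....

rank_ℚ(R)=3; free=4−3=1
SNF(R) diag = [2, 6, 6] → torsion [2, 6, 6]

Answer: M ≅ ℤ^1 ⊕ ℤ/2 ⊕ ℤ/6 ⊕ ℤ/6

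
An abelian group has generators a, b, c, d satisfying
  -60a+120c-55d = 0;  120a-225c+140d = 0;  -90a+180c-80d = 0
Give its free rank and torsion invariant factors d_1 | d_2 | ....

rank_ℚ(R)=3; free=4−3=1
SNF(R) diag = [5, 15, 30] → torsion [5, 15, 30]

Answer: M ≅ ℤ^1 ⊕ ℤ/5 ⊕ ℤ/15 ⊕ ℤ/30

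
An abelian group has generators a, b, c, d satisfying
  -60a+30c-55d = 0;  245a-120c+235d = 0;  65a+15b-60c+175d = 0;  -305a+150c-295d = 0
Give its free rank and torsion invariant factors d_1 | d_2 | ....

Answer: M ≅ ℤ/5 ⊕ ℤ/5 ⊕ ℤ/15 ⊕ ℤ/30

Derivation:
rank_ℚ(R)=4; free=4−4=0
SNF(R) diag = [5, 5, 15, 30] → torsion [5, 5, 15, 30]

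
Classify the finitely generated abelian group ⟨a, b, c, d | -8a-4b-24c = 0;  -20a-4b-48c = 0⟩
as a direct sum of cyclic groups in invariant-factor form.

Answer: M ≅ ℤ^2 ⊕ ℤ/4 ⊕ ℤ/12

Derivation:
rank_ℚ(R)=2; free=4−2=2
SNF(R) diag = [4, 12] → torsion [4, 12]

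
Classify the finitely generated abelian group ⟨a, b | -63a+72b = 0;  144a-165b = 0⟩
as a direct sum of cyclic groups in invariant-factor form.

Answer: M ≅ ℤ/3 ⊕ ℤ/9

Derivation:
rank_ℚ(R)=2; free=2−2=0
SNF(R) diag = [3, 9] → torsion [3, 9]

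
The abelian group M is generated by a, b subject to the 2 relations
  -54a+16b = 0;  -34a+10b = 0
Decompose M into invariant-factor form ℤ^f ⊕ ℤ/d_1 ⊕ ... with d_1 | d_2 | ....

rank_ℚ(R)=2; free=2−2=0
SNF(R) diag = [2, 2] → torsion [2, 2]

Answer: M ≅ ℤ/2 ⊕ ℤ/2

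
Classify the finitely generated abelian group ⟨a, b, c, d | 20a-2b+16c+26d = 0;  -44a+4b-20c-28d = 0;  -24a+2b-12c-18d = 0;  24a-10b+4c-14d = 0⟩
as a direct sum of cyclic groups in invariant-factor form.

rank_ℚ(R)=4; free=4−4=0
SNF(R) diag = [2, 4, 8, 8] → torsion [2, 4, 8, 8]

Answer: M ≅ ℤ/2 ⊕ ℤ/4 ⊕ ℤ/8 ⊕ ℤ/8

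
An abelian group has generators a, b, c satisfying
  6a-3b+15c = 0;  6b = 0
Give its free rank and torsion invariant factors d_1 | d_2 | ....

rank_ℚ(R)=2; free=3−2=1
SNF(R) diag = [3, 6] → torsion [3, 6]

Answer: M ≅ ℤ^1 ⊕ ℤ/3 ⊕ ℤ/6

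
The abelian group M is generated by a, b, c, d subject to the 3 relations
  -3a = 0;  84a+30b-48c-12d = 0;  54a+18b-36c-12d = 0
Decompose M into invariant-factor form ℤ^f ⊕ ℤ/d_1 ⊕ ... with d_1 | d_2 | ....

rank_ℚ(R)=3; free=4−3=1
SNF(R) diag = [3, 6, 12] → torsion [3, 6, 12]

Answer: M ≅ ℤ^1 ⊕ ℤ/3 ⊕ ℤ/6 ⊕ ℤ/12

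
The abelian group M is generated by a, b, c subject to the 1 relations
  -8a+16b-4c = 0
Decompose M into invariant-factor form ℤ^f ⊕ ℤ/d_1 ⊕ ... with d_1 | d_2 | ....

Answer: M ≅ ℤ^2 ⊕ ℤ/4

Derivation:
rank_ℚ(R)=1; free=3−1=2
SNF(R) diag = [4] → torsion [4]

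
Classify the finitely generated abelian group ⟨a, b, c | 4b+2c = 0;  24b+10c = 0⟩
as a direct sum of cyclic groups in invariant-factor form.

Answer: M ≅ ℤ^1 ⊕ ℤ/2 ⊕ ℤ/4

Derivation:
rank_ℚ(R)=2; free=3−2=1
SNF(R) diag = [2, 4] → torsion [2, 4]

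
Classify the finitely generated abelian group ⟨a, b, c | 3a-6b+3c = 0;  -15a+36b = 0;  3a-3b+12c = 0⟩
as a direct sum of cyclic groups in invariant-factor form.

Answer: M ≅ ℤ/3 ⊕ ℤ/3 ⊕ ℤ/3

Derivation:
rank_ℚ(R)=3; free=3−3=0
SNF(R) diag = [3, 3, 3] → torsion [3, 3, 3]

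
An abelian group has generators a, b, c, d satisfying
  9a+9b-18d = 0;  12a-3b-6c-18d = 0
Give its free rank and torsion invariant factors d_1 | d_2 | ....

Answer: M ≅ ℤ^2 ⊕ ℤ/3 ⊕ ℤ/9

Derivation:
rank_ℚ(R)=2; free=4−2=2
SNF(R) diag = [3, 9] → torsion [3, 9]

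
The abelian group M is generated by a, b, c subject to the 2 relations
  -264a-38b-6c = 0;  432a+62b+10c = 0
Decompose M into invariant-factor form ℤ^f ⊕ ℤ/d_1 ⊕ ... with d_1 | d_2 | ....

Answer: M ≅ ℤ^1 ⊕ ℤ/2 ⊕ ℤ/4

Derivation:
rank_ℚ(R)=2; free=3−2=1
SNF(R) diag = [2, 4] → torsion [2, 4]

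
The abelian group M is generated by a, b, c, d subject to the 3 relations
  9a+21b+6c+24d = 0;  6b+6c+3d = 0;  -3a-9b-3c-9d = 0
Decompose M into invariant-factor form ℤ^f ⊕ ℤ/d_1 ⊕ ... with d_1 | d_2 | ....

Answer: M ≅ ℤ^1 ⊕ ℤ/3 ⊕ ℤ/3 ⊕ ℤ/3

Derivation:
rank_ℚ(R)=3; free=4−3=1
SNF(R) diag = [3, 3, 3] → torsion [3, 3, 3]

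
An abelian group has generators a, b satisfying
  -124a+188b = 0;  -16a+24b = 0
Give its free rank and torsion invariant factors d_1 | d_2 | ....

rank_ℚ(R)=2; free=2−2=0
SNF(R) diag = [4, 8] → torsion [4, 8]

Answer: M ≅ ℤ/4 ⊕ ℤ/8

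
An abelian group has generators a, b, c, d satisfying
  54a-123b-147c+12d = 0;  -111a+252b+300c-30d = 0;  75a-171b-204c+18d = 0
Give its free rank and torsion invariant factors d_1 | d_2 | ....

rank_ℚ(R)=3; free=4−3=1
SNF(R) diag = [3, 3, 3] → torsion [3, 3, 3]

Answer: M ≅ ℤ^1 ⊕ ℤ/3 ⊕ ℤ/3 ⊕ ℤ/3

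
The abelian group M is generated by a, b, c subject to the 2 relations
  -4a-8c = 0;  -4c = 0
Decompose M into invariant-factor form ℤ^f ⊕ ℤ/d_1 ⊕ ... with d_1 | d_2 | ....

Answer: M ≅ ℤ^1 ⊕ ℤ/4 ⊕ ℤ/4

Derivation:
rank_ℚ(R)=2; free=3−2=1
SNF(R) diag = [4, 4] → torsion [4, 4]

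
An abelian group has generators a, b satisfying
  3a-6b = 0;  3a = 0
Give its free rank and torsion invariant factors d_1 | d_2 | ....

rank_ℚ(R)=2; free=2−2=0
SNF(R) diag = [3, 6] → torsion [3, 6]

Answer: M ≅ ℤ/3 ⊕ ℤ/6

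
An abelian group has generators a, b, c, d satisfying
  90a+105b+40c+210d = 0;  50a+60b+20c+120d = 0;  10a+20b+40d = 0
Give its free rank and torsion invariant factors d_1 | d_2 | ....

Answer: M ≅ ℤ^1 ⊕ ℤ/5 ⊕ ℤ/10 ⊕ ℤ/20

Derivation:
rank_ℚ(R)=3; free=4−3=1
SNF(R) diag = [5, 10, 20] → torsion [5, 10, 20]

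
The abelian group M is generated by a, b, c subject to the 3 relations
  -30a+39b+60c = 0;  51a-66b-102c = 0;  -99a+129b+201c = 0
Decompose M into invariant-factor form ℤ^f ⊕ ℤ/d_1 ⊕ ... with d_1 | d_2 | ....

rank_ℚ(R)=3; free=3−3=0
SNF(R) diag = [3, 3, 3] → torsion [3, 3, 3]

Answer: M ≅ ℤ/3 ⊕ ℤ/3 ⊕ ℤ/3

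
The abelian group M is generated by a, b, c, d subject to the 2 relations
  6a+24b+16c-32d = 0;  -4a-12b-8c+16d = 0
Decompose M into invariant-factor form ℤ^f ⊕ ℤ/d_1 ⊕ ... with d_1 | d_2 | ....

rank_ℚ(R)=2; free=4−2=2
SNF(R) diag = [2, 4] → torsion [2, 4]

Answer: M ≅ ℤ^2 ⊕ ℤ/2 ⊕ ℤ/4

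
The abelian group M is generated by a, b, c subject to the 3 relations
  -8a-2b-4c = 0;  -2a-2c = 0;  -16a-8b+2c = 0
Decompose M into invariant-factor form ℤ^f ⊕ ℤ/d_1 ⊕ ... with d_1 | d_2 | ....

rank_ℚ(R)=3; free=3−3=0
SNF(R) diag = [2, 2, 2] → torsion [2, 2, 2]

Answer: M ≅ ℤ/2 ⊕ ℤ/2 ⊕ ℤ/2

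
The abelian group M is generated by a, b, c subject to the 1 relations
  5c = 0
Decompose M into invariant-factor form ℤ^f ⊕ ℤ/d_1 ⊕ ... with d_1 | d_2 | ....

Answer: M ≅ ℤ^2 ⊕ ℤ/5

Derivation:
rank_ℚ(R)=1; free=3−1=2
SNF(R) diag = [5] → torsion [5]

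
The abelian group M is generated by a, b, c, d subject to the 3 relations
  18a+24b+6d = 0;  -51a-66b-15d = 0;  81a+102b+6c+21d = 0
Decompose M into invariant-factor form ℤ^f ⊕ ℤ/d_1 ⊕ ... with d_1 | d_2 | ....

rank_ℚ(R)=3; free=4−3=1
SNF(R) diag = [3, 6, 12] → torsion [3, 6, 12]

Answer: M ≅ ℤ^1 ⊕ ℤ/3 ⊕ ℤ/6 ⊕ ℤ/12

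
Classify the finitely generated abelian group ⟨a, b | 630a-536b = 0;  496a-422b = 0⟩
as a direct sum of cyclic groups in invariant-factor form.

rank_ℚ(R)=2; free=2−2=0
SNF(R) diag = [2, 2] → torsion [2, 2]

Answer: M ≅ ℤ/2 ⊕ ℤ/2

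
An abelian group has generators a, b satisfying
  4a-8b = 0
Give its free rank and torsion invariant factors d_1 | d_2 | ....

rank_ℚ(R)=1; free=2−1=1
SNF(R) diag = [4] → torsion [4]

Answer: M ≅ ℤ^1 ⊕ ℤ/4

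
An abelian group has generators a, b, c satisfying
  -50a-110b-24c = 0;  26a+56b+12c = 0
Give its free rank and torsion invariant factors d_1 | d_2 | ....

Answer: M ≅ ℤ^1 ⊕ ℤ/2 ⊕ ℤ/6

Derivation:
rank_ℚ(R)=2; free=3−2=1
SNF(R) diag = [2, 6] → torsion [2, 6]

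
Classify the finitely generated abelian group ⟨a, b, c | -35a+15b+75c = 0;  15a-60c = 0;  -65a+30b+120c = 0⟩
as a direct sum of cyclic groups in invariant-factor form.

rank_ℚ(R)=3; free=3−3=0
SNF(R) diag = [5, 15, 30] → torsion [5, 15, 30]

Answer: M ≅ ℤ/5 ⊕ ℤ/15 ⊕ ℤ/30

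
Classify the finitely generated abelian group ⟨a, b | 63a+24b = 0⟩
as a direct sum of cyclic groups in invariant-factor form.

Answer: M ≅ ℤ^1 ⊕ ℤ/3

Derivation:
rank_ℚ(R)=1; free=2−1=1
SNF(R) diag = [3] → torsion [3]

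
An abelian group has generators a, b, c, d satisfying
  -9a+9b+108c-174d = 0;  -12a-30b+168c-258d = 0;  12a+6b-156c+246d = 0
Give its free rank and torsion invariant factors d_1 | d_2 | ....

rank_ℚ(R)=3; free=4−3=1
SNF(R) diag = [3, 6, 12] → torsion [3, 6, 12]

Answer: M ≅ ℤ^1 ⊕ ℤ/3 ⊕ ℤ/6 ⊕ ℤ/12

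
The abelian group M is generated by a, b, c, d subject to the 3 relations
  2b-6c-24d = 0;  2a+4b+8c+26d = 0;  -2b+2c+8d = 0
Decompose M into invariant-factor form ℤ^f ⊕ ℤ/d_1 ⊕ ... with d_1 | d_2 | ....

Answer: M ≅ ℤ^1 ⊕ ℤ/2 ⊕ ℤ/2 ⊕ ℤ/4

Derivation:
rank_ℚ(R)=3; free=4−3=1
SNF(R) diag = [2, 2, 4] → torsion [2, 2, 4]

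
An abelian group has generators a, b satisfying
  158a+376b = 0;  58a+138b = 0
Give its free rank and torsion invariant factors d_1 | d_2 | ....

Answer: M ≅ ℤ/2 ⊕ ℤ/2

Derivation:
rank_ℚ(R)=2; free=2−2=0
SNF(R) diag = [2, 2] → torsion [2, 2]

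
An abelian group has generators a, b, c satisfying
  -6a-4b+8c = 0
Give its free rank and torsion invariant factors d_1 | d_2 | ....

Answer: M ≅ ℤ^2 ⊕ ℤ/2

Derivation:
rank_ℚ(R)=1; free=3−1=2
SNF(R) diag = [2] → torsion [2]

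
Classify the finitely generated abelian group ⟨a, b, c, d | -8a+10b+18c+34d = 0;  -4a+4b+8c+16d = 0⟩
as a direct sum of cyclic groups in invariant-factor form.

Answer: M ≅ ℤ^2 ⊕ ℤ/2 ⊕ ℤ/4

Derivation:
rank_ℚ(R)=2; free=4−2=2
SNF(R) diag = [2, 4] → torsion [2, 4]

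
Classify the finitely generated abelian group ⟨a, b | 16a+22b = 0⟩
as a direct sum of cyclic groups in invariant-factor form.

Answer: M ≅ ℤ^1 ⊕ ℤ/2

Derivation:
rank_ℚ(R)=1; free=2−1=1
SNF(R) diag = [2] → torsion [2]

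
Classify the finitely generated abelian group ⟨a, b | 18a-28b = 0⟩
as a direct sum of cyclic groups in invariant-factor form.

rank_ℚ(R)=1; free=2−1=1
SNF(R) diag = [2] → torsion [2]

Answer: M ≅ ℤ^1 ⊕ ℤ/2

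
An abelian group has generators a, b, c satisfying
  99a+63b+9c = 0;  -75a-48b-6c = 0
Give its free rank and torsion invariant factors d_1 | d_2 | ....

rank_ℚ(R)=2; free=3−2=1
SNF(R) diag = [3, 9] → torsion [3, 9]

Answer: M ≅ ℤ^1 ⊕ ℤ/3 ⊕ ℤ/9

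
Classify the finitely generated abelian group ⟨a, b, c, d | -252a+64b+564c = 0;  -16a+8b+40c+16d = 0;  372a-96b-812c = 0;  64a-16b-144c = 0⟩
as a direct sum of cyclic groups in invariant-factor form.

rank_ℚ(R)=4; free=4−4=0
SNF(R) diag = [4, 8, 16, 32] → torsion [4, 8, 16, 32]

Answer: M ≅ ℤ/4 ⊕ ℤ/8 ⊕ ℤ/16 ⊕ ℤ/32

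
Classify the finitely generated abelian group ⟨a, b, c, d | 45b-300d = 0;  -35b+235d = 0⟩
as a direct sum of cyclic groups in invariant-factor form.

rank_ℚ(R)=2; free=4−2=2
SNF(R) diag = [5, 15] → torsion [5, 15]

Answer: M ≅ ℤ^2 ⊕ ℤ/5 ⊕ ℤ/15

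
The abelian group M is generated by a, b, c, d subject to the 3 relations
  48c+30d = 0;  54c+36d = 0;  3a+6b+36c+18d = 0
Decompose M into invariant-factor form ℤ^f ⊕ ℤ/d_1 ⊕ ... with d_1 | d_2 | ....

rank_ℚ(R)=3; free=4−3=1
SNF(R) diag = [3, 6, 18] → torsion [3, 6, 18]

Answer: M ≅ ℤ^1 ⊕ ℤ/3 ⊕ ℤ/6 ⊕ ℤ/18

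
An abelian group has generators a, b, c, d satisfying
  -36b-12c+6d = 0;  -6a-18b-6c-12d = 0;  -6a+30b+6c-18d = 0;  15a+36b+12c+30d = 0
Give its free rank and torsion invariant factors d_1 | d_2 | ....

Answer: M ≅ ℤ/3 ⊕ ℤ/6 ⊕ ℤ/6 ⊕ ℤ/12

Derivation:
rank_ℚ(R)=4; free=4−4=0
SNF(R) diag = [3, 6, 6, 12] → torsion [3, 6, 6, 12]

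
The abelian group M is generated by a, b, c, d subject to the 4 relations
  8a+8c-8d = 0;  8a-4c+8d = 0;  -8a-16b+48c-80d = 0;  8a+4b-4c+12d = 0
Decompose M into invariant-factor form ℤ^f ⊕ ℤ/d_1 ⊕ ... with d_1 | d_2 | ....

rank_ℚ(R)=4; free=4−4=0
SNF(R) diag = [4, 4, 8, 8] → torsion [4, 4, 8, 8]

Answer: M ≅ ℤ/4 ⊕ ℤ/4 ⊕ ℤ/8 ⊕ ℤ/8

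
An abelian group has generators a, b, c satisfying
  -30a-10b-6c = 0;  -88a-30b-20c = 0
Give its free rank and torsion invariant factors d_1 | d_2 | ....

Answer: M ≅ ℤ^1 ⊕ ℤ/2 ⊕ ℤ/2

Derivation:
rank_ℚ(R)=2; free=3−2=1
SNF(R) diag = [2, 2] → torsion [2, 2]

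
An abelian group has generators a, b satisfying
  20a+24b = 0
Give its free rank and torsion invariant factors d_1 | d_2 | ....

Answer: M ≅ ℤ^1 ⊕ ℤ/4

Derivation:
rank_ℚ(R)=1; free=2−1=1
SNF(R) diag = [4] → torsion [4]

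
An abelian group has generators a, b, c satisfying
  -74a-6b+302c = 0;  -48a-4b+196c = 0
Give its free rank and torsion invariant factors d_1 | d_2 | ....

Answer: M ≅ ℤ^1 ⊕ ℤ/2 ⊕ ℤ/4

Derivation:
rank_ℚ(R)=2; free=3−2=1
SNF(R) diag = [2, 4] → torsion [2, 4]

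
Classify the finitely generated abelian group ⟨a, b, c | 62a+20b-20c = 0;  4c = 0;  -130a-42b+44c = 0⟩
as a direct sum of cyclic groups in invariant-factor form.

Answer: M ≅ ℤ/2 ⊕ ℤ/2 ⊕ ℤ/4

Derivation:
rank_ℚ(R)=3; free=3−3=0
SNF(R) diag = [2, 2, 4] → torsion [2, 2, 4]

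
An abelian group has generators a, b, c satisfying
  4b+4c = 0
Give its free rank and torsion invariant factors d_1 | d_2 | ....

Answer: M ≅ ℤ^2 ⊕ ℤ/4

Derivation:
rank_ℚ(R)=1; free=3−1=2
SNF(R) diag = [4] → torsion [4]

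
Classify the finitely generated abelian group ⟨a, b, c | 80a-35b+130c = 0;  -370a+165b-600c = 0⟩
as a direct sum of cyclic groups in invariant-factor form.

rank_ℚ(R)=2; free=3−2=1
SNF(R) diag = [5, 10] → torsion [5, 10]

Answer: M ≅ ℤ^1 ⊕ ℤ/5 ⊕ ℤ/10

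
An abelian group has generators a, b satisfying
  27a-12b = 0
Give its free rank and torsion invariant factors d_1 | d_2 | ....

rank_ℚ(R)=1; free=2−1=1
SNF(R) diag = [3] → torsion [3]

Answer: M ≅ ℤ^1 ⊕ ℤ/3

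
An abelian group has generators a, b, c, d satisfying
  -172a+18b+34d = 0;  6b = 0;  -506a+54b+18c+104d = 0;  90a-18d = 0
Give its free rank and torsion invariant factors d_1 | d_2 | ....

Answer: M ≅ ℤ/2 ⊕ ℤ/6 ⊕ ℤ/18 ⊕ ℤ/18

Derivation:
rank_ℚ(R)=4; free=4−4=0
SNF(R) diag = [2, 6, 18, 18] → torsion [2, 6, 18, 18]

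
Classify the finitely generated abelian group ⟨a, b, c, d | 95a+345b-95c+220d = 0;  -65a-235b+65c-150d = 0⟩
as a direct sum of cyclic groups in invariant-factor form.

Answer: M ≅ ℤ^2 ⊕ ℤ/5 ⊕ ℤ/10

Derivation:
rank_ℚ(R)=2; free=4−2=2
SNF(R) diag = [5, 10] → torsion [5, 10]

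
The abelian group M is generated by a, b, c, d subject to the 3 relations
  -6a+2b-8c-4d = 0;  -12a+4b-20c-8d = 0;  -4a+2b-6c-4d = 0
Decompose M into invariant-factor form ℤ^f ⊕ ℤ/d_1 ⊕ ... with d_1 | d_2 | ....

Answer: M ≅ ℤ^1 ⊕ ℤ/2 ⊕ ℤ/2 ⊕ ℤ/4

Derivation:
rank_ℚ(R)=3; free=4−3=1
SNF(R) diag = [2, 2, 4] → torsion [2, 2, 4]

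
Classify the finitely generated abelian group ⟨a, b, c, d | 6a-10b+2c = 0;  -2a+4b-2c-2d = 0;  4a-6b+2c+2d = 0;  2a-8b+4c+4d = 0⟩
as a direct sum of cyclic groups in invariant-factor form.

rank_ℚ(R)=4; free=4−4=0
SNF(R) diag = [2, 2, 2, 2] → torsion [2, 2, 2, 2]

Answer: M ≅ ℤ/2 ⊕ ℤ/2 ⊕ ℤ/2 ⊕ ℤ/2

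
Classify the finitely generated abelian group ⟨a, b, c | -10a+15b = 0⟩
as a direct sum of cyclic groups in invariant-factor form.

Answer: M ≅ ℤ^2 ⊕ ℤ/5

Derivation:
rank_ℚ(R)=1; free=3−1=2
SNF(R) diag = [5] → torsion [5]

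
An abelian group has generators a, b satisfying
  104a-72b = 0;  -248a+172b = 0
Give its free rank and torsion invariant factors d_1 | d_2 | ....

Answer: M ≅ ℤ/4 ⊕ ℤ/8

Derivation:
rank_ℚ(R)=2; free=2−2=0
SNF(R) diag = [4, 8] → torsion [4, 8]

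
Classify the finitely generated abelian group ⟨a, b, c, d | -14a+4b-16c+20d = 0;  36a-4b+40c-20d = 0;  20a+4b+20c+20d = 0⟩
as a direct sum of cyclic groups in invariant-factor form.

Answer: M ≅ ℤ^1 ⊕ ℤ/2 ⊕ ℤ/4 ⊕ ℤ/12

Derivation:
rank_ℚ(R)=3; free=4−3=1
SNF(R) diag = [2, 4, 12] → torsion [2, 4, 12]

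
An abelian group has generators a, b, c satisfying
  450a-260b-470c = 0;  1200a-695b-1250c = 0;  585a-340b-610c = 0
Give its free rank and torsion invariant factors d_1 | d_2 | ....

rank_ℚ(R)=3; free=3−3=0
SNF(R) diag = [5, 15, 30] → torsion [5, 15, 30]

Answer: M ≅ ℤ/5 ⊕ ℤ/15 ⊕ ℤ/30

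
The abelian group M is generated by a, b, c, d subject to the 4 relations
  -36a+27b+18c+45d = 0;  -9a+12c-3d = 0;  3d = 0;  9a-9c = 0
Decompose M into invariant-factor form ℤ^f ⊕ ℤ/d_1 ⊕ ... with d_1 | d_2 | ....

Answer: M ≅ ℤ/3 ⊕ ℤ/3 ⊕ ℤ/9 ⊕ ℤ/27

Derivation:
rank_ℚ(R)=4; free=4−4=0
SNF(R) diag = [3, 3, 9, 27] → torsion [3, 3, 9, 27]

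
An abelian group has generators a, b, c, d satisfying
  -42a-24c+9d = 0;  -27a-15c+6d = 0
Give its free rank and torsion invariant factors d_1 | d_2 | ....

Answer: M ≅ ℤ^2 ⊕ ℤ/3 ⊕ ℤ/3

Derivation:
rank_ℚ(R)=2; free=4−2=2
SNF(R) diag = [3, 3] → torsion [3, 3]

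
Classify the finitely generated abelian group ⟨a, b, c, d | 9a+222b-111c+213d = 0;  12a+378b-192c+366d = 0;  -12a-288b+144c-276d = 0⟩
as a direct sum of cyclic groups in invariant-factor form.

Answer: M ≅ ℤ^1 ⊕ ℤ/3 ⊕ ℤ/6 ⊕ ℤ/12

Derivation:
rank_ℚ(R)=3; free=4−3=1
SNF(R) diag = [3, 6, 12] → torsion [3, 6, 12]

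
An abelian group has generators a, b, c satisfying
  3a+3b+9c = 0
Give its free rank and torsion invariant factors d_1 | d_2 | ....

Answer: M ≅ ℤ^2 ⊕ ℤ/3

Derivation:
rank_ℚ(R)=1; free=3−1=2
SNF(R) diag = [3] → torsion [3]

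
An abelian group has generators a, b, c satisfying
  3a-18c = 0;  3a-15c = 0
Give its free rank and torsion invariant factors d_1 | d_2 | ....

rank_ℚ(R)=2; free=3−2=1
SNF(R) diag = [3, 3] → torsion [3, 3]

Answer: M ≅ ℤ^1 ⊕ ℤ/3 ⊕ ℤ/3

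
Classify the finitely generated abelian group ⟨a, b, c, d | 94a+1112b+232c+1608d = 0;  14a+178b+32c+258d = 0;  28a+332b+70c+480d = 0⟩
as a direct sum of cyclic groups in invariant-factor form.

Answer: M ≅ ℤ^1 ⊕ ℤ/2 ⊕ ℤ/6 ⊕ ℤ/6

Derivation:
rank_ℚ(R)=3; free=4−3=1
SNF(R) diag = [2, 6, 6] → torsion [2, 6, 6]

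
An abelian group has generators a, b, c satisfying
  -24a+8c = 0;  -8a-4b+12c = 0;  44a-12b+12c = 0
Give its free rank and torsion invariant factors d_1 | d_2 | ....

Answer: M ≅ ℤ/4 ⊕ ℤ/4 ⊕ ℤ/8

Derivation:
rank_ℚ(R)=3; free=3−3=0
SNF(R) diag = [4, 4, 8] → torsion [4, 4, 8]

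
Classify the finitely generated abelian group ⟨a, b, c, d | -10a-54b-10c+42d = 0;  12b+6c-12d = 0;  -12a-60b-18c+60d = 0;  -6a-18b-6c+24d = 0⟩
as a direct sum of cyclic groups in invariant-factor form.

rank_ℚ(R)=4; free=4−4=0
SNF(R) diag = [2, 6, 6, 12] → torsion [2, 6, 6, 12]

Answer: M ≅ ℤ/2 ⊕ ℤ/6 ⊕ ℤ/6 ⊕ ℤ/12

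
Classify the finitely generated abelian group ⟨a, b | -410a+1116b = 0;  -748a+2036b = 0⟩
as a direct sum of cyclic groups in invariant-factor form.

rank_ℚ(R)=2; free=2−2=0
SNF(R) diag = [2, 4] → torsion [2, 4]

Answer: M ≅ ℤ/2 ⊕ ℤ/4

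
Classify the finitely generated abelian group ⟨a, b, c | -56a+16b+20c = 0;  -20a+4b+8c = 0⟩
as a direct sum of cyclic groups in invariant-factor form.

Answer: M ≅ ℤ^1 ⊕ ℤ/4 ⊕ ℤ/12

Derivation:
rank_ℚ(R)=2; free=3−2=1
SNF(R) diag = [4, 12] → torsion [4, 12]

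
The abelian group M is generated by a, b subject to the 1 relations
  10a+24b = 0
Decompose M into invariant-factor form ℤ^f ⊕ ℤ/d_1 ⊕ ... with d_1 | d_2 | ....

Answer: M ≅ ℤ^1 ⊕ ℤ/2

Derivation:
rank_ℚ(R)=1; free=2−1=1
SNF(R) diag = [2] → torsion [2]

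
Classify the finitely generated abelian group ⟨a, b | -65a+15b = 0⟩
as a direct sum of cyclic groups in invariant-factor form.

Answer: M ≅ ℤ^1 ⊕ ℤ/5

Derivation:
rank_ℚ(R)=1; free=2−1=1
SNF(R) diag = [5] → torsion [5]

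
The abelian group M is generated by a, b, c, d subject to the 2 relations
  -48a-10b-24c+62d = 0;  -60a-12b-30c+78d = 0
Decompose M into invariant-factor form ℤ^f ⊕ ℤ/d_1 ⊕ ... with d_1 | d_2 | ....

Answer: M ≅ ℤ^2 ⊕ ℤ/2 ⊕ ℤ/6

Derivation:
rank_ℚ(R)=2; free=4−2=2
SNF(R) diag = [2, 6] → torsion [2, 6]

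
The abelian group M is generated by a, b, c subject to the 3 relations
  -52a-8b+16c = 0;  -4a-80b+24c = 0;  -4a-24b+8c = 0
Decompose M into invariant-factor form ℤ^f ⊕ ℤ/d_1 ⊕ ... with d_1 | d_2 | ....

rank_ℚ(R)=3; free=3−3=0
SNF(R) diag = [4, 8, 8] → torsion [4, 8, 8]

Answer: M ≅ ℤ/4 ⊕ ℤ/8 ⊕ ℤ/8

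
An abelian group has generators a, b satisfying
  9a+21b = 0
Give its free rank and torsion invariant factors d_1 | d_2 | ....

Answer: M ≅ ℤ^1 ⊕ ℤ/3

Derivation:
rank_ℚ(R)=1; free=2−1=1
SNF(R) diag = [3] → torsion [3]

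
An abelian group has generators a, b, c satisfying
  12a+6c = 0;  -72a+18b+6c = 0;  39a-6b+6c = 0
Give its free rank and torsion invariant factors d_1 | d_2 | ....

Answer: M ≅ ℤ/3 ⊕ ℤ/6 ⊕ ℤ/6

Derivation:
rank_ℚ(R)=3; free=3−3=0
SNF(R) diag = [3, 6, 6] → torsion [3, 6, 6]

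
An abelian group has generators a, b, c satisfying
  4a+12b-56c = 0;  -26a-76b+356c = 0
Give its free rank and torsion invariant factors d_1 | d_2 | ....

rank_ℚ(R)=2; free=3−2=1
SNF(R) diag = [2, 4] → torsion [2, 4]

Answer: M ≅ ℤ^1 ⊕ ℤ/2 ⊕ ℤ/4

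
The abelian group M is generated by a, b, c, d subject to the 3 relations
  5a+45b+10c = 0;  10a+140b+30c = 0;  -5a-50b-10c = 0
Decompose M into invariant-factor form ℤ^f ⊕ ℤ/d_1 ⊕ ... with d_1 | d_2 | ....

Answer: M ≅ ℤ^1 ⊕ ℤ/5 ⊕ ℤ/5 ⊕ ℤ/10

Derivation:
rank_ℚ(R)=3; free=4−3=1
SNF(R) diag = [5, 5, 10] → torsion [5, 5, 10]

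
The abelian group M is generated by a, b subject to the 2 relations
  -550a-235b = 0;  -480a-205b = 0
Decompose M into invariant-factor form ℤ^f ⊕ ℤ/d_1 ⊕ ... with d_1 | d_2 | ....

Answer: M ≅ ℤ/5 ⊕ ℤ/10

Derivation:
rank_ℚ(R)=2; free=2−2=0
SNF(R) diag = [5, 10] → torsion [5, 10]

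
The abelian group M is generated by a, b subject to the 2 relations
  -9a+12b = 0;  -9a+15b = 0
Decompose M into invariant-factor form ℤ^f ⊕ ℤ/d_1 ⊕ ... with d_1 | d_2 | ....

Answer: M ≅ ℤ/3 ⊕ ℤ/9

Derivation:
rank_ℚ(R)=2; free=2−2=0
SNF(R) diag = [3, 9] → torsion [3, 9]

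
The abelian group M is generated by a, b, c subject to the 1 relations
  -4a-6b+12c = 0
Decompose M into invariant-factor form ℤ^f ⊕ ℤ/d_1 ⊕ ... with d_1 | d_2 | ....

Answer: M ≅ ℤ^2 ⊕ ℤ/2

Derivation:
rank_ℚ(R)=1; free=3−1=2
SNF(R) diag = [2] → torsion [2]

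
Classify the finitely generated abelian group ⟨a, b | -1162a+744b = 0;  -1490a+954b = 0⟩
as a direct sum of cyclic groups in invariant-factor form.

rank_ℚ(R)=2; free=2−2=0
SNF(R) diag = [2, 6] → torsion [2, 6]

Answer: M ≅ ℤ/2 ⊕ ℤ/6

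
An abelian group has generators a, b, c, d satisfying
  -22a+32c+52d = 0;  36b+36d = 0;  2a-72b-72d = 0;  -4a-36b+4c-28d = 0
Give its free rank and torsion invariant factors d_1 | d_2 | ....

rank_ℚ(R)=4; free=4−4=0
SNF(R) diag = [2, 4, 12, 36] → torsion [2, 4, 12, 36]

Answer: M ≅ ℤ/2 ⊕ ℤ/4 ⊕ ℤ/12 ⊕ ℤ/36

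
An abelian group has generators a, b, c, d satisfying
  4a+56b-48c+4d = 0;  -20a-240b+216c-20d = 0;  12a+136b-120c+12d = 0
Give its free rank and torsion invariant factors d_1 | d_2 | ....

Answer: M ≅ ℤ^1 ⊕ ℤ/4 ⊕ ℤ/8 ⊕ ℤ/24

Derivation:
rank_ℚ(R)=3; free=4−3=1
SNF(R) diag = [4, 8, 24] → torsion [4, 8, 24]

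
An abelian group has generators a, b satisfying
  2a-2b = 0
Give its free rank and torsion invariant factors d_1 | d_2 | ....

rank_ℚ(R)=1; free=2−1=1
SNF(R) diag = [2] → torsion [2]

Answer: M ≅ ℤ^1 ⊕ ℤ/2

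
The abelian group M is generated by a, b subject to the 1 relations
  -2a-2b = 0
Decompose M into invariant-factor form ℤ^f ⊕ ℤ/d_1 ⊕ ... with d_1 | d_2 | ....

Answer: M ≅ ℤ^1 ⊕ ℤ/2

Derivation:
rank_ℚ(R)=1; free=2−1=1
SNF(R) diag = [2] → torsion [2]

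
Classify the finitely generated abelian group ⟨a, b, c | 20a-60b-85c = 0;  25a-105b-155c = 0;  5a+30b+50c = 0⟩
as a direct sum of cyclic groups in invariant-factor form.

Answer: M ≅ ℤ/5 ⊕ ℤ/15 ⊕ ℤ/15

Derivation:
rank_ℚ(R)=3; free=3−3=0
SNF(R) diag = [5, 15, 15] → torsion [5, 15, 15]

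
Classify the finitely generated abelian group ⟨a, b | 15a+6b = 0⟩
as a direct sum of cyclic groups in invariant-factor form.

Answer: M ≅ ℤ^1 ⊕ ℤ/3

Derivation:
rank_ℚ(R)=1; free=2−1=1
SNF(R) diag = [3] → torsion [3]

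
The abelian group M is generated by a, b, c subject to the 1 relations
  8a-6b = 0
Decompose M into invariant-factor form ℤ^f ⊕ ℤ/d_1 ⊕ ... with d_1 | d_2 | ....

rank_ℚ(R)=1; free=3−1=2
SNF(R) diag = [2] → torsion [2]

Answer: M ≅ ℤ^2 ⊕ ℤ/2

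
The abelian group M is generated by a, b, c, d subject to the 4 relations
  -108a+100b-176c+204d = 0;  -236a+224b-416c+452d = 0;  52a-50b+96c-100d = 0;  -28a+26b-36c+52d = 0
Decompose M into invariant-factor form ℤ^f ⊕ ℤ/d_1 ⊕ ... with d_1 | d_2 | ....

rank_ℚ(R)=4; free=4−4=0
SNF(R) diag = [2, 4, 12, 24] → torsion [2, 4, 12, 24]

Answer: M ≅ ℤ/2 ⊕ ℤ/4 ⊕ ℤ/12 ⊕ ℤ/24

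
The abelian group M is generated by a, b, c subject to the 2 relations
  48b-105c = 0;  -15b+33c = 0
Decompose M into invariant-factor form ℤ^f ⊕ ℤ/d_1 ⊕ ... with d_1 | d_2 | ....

rank_ℚ(R)=2; free=3−2=1
SNF(R) diag = [3, 3] → torsion [3, 3]

Answer: M ≅ ℤ^1 ⊕ ℤ/3 ⊕ ℤ/3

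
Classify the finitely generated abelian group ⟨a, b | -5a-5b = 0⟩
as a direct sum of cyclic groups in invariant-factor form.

rank_ℚ(R)=1; free=2−1=1
SNF(R) diag = [5] → torsion [5]

Answer: M ≅ ℤ^1 ⊕ ℤ/5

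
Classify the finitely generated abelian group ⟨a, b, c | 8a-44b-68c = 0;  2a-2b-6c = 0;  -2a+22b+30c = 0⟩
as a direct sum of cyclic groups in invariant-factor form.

Answer: M ≅ ℤ/2 ⊕ ℤ/4 ⊕ ℤ/4

Derivation:
rank_ℚ(R)=3; free=3−3=0
SNF(R) diag = [2, 4, 4] → torsion [2, 4, 4]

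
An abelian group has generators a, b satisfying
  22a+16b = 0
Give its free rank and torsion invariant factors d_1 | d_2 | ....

rank_ℚ(R)=1; free=2−1=1
SNF(R) diag = [2] → torsion [2]

Answer: M ≅ ℤ^1 ⊕ ℤ/2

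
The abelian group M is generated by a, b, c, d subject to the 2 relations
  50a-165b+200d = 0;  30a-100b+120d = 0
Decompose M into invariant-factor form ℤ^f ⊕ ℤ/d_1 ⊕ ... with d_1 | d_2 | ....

rank_ℚ(R)=2; free=4−2=2
SNF(R) diag = [5, 10] → torsion [5, 10]

Answer: M ≅ ℤ^2 ⊕ ℤ/5 ⊕ ℤ/10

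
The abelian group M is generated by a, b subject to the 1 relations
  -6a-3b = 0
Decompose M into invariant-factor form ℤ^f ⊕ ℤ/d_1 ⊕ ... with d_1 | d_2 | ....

Answer: M ≅ ℤ^1 ⊕ ℤ/3

Derivation:
rank_ℚ(R)=1; free=2−1=1
SNF(R) diag = [3] → torsion [3]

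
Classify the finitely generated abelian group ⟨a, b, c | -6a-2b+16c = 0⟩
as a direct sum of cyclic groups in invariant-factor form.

rank_ℚ(R)=1; free=3−1=2
SNF(R) diag = [2] → torsion [2]

Answer: M ≅ ℤ^2 ⊕ ℤ/2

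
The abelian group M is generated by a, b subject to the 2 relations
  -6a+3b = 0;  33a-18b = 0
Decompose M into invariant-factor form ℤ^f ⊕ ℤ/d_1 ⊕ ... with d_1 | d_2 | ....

rank_ℚ(R)=2; free=2−2=0
SNF(R) diag = [3, 3] → torsion [3, 3]

Answer: M ≅ ℤ/3 ⊕ ℤ/3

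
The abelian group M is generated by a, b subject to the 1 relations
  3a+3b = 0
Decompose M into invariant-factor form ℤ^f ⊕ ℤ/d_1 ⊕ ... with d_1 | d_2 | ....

rank_ℚ(R)=1; free=2−1=1
SNF(R) diag = [3] → torsion [3]

Answer: M ≅ ℤ^1 ⊕ ℤ/3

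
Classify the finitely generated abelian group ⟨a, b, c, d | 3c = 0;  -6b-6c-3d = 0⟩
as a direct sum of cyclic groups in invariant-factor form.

rank_ℚ(R)=2; free=4−2=2
SNF(R) diag = [3, 3] → torsion [3, 3]

Answer: M ≅ ℤ^2 ⊕ ℤ/3 ⊕ ℤ/3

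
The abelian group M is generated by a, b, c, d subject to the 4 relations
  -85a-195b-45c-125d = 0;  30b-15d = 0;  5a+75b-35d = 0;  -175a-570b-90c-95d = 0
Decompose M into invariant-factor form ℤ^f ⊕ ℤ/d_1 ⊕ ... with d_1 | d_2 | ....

Answer: M ≅ ℤ/5 ⊕ ℤ/15 ⊕ ℤ/45 ⊕ ℤ/135

Derivation:
rank_ℚ(R)=4; free=4−4=0
SNF(R) diag = [5, 15, 45, 135] → torsion [5, 15, 45, 135]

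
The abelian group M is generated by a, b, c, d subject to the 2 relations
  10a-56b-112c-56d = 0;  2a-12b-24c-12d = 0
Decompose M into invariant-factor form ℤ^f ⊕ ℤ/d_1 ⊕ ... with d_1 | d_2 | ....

Answer: M ≅ ℤ^2 ⊕ ℤ/2 ⊕ ℤ/4

Derivation:
rank_ℚ(R)=2; free=4−2=2
SNF(R) diag = [2, 4] → torsion [2, 4]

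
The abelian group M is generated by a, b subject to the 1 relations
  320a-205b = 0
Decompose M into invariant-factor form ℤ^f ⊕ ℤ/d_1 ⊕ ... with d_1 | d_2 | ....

rank_ℚ(R)=1; free=2−1=1
SNF(R) diag = [5] → torsion [5]

Answer: M ≅ ℤ^1 ⊕ ℤ/5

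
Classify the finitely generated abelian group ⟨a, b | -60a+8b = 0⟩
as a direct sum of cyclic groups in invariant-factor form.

Answer: M ≅ ℤ^1 ⊕ ℤ/4

Derivation:
rank_ℚ(R)=1; free=2−1=1
SNF(R) diag = [4] → torsion [4]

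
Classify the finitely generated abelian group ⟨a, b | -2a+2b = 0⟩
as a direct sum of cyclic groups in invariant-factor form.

rank_ℚ(R)=1; free=2−1=1
SNF(R) diag = [2] → torsion [2]

Answer: M ≅ ℤ^1 ⊕ ℤ/2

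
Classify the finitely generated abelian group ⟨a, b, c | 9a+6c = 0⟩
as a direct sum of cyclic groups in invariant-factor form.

rank_ℚ(R)=1; free=3−1=2
SNF(R) diag = [3] → torsion [3]

Answer: M ≅ ℤ^2 ⊕ ℤ/3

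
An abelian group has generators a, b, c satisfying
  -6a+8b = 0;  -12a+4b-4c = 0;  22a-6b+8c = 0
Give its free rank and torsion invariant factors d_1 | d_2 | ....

Answer: M ≅ ℤ/2 ⊕ ℤ/2 ⊕ ℤ/4

Derivation:
rank_ℚ(R)=3; free=3−3=0
SNF(R) diag = [2, 2, 4] → torsion [2, 2, 4]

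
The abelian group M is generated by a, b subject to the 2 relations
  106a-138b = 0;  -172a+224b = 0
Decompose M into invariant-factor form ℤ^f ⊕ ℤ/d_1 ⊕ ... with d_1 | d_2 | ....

Answer: M ≅ ℤ/2 ⊕ ℤ/4

Derivation:
rank_ℚ(R)=2; free=2−2=0
SNF(R) diag = [2, 4] → torsion [2, 4]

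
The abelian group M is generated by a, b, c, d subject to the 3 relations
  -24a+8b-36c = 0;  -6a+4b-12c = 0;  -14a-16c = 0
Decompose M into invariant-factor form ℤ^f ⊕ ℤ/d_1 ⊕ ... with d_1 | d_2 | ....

rank_ℚ(R)=3; free=4−3=1
SNF(R) diag = [2, 4, 12] → torsion [2, 4, 12]

Answer: M ≅ ℤ^1 ⊕ ℤ/2 ⊕ ℤ/4 ⊕ ℤ/12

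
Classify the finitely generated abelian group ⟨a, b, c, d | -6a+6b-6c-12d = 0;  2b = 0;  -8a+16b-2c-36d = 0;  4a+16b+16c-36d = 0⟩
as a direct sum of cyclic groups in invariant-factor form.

Answer: M ≅ ℤ/2 ⊕ ℤ/2 ⊕ ℤ/6 ⊕ ℤ/12

Derivation:
rank_ℚ(R)=4; free=4−4=0
SNF(R) diag = [2, 2, 6, 12] → torsion [2, 2, 6, 12]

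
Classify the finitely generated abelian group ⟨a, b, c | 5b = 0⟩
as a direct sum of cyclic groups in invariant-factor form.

rank_ℚ(R)=1; free=3−1=2
SNF(R) diag = [5] → torsion [5]

Answer: M ≅ ℤ^2 ⊕ ℤ/5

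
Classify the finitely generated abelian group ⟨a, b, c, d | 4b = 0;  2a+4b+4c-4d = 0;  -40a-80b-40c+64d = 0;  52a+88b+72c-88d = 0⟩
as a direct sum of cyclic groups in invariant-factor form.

rank_ℚ(R)=4; free=4−4=0
SNF(R) diag = [2, 4, 8, 16] → torsion [2, 4, 8, 16]

Answer: M ≅ ℤ/2 ⊕ ℤ/4 ⊕ ℤ/8 ⊕ ℤ/16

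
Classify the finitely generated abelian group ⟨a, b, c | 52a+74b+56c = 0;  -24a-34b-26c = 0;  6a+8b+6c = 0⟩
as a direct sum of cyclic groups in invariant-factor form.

rank_ℚ(R)=3; free=3−3=0
SNF(R) diag = [2, 2, 2] → torsion [2, 2, 2]

Answer: M ≅ ℤ/2 ⊕ ℤ/2 ⊕ ℤ/2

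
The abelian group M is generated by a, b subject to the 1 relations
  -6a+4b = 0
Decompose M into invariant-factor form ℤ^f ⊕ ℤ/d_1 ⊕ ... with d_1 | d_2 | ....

Answer: M ≅ ℤ^1 ⊕ ℤ/2

Derivation:
rank_ℚ(R)=1; free=2−1=1
SNF(R) diag = [2] → torsion [2]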